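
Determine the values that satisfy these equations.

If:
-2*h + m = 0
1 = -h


Then:
h = -1
m = -2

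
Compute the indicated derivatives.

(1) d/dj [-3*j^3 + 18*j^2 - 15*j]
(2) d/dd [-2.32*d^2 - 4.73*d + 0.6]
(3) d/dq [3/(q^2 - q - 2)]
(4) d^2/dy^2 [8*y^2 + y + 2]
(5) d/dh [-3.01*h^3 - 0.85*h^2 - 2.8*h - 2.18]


(1) = -9*j^2 + 36*j - 15
(2) = -4.64*d - 4.73
(3) = 3*(1 - 2*q)/(-q^2 + q + 2)^2
(4) = 16
(5) = -9.03*h^2 - 1.7*h - 2.8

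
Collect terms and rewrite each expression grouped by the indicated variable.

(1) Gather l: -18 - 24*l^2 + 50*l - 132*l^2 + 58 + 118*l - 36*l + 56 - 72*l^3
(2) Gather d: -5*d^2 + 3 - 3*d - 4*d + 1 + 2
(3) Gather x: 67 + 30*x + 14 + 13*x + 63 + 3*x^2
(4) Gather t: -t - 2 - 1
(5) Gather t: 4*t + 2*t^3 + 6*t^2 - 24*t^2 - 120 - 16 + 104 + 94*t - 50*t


(1) = -72*l^3 - 156*l^2 + 132*l + 96
(2) = -5*d^2 - 7*d + 6
(3) = 3*x^2 + 43*x + 144
(4) = -t - 3
(5) = 2*t^3 - 18*t^2 + 48*t - 32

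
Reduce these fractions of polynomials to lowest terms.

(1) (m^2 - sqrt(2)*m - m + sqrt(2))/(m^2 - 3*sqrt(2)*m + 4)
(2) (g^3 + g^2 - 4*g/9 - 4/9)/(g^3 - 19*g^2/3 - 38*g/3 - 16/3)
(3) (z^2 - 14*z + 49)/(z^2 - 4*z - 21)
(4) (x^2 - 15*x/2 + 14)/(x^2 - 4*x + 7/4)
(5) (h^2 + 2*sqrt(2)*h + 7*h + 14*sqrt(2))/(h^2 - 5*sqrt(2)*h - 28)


(1) = (m - 1)/(m - 2*sqrt(2))
(2) = (3*g - 2)/(3*g - 24)
(3) = (z - 7)/(z + 3)
(4) = (2*x - 8)/(2*x - 1)
(5) = (h + 7)/(h - 7*sqrt(2))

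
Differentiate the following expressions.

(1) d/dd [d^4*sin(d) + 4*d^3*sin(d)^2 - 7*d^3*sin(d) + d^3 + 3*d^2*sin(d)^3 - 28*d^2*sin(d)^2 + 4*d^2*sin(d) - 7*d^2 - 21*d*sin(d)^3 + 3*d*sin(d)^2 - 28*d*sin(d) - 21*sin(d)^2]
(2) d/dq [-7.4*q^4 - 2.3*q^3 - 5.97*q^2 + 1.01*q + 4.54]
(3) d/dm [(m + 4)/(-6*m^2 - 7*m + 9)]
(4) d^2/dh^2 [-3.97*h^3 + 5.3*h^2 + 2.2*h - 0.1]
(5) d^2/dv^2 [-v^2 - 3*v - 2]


(1) = d^4*cos(d) + 4*d^3*sin(d) + 4*d^3*sin(2*d) - 7*d^3*cos(d) - 21*d^2*sin(d) - 28*d^2*sin(2*d) + 25*d^2*cos(d)/4 - 6*d^2*cos(2*d) - 9*d^2*cos(3*d)/4 + 9*d^2 + 25*d*sin(d)/2 + 3*d*sin(2*d) - 3*d*sin(3*d)/2 - 175*d*cos(d)/4 + 28*d*cos(2*d) + 63*d*cos(3*d)/4 - 42*d - 175*sin(d)/4 - 21*sin(2*d) + 21*sin(3*d)/4 - 3*cos(2*d)/2 + 3/2
(2) = -29.6*q^3 - 6.9*q^2 - 11.94*q + 1.01
(3) = (-6*m^2 - 7*m + (m + 4)*(12*m + 7) + 9)/(6*m^2 + 7*m - 9)^2
(4) = 10.6 - 23.82*h
(5) = -2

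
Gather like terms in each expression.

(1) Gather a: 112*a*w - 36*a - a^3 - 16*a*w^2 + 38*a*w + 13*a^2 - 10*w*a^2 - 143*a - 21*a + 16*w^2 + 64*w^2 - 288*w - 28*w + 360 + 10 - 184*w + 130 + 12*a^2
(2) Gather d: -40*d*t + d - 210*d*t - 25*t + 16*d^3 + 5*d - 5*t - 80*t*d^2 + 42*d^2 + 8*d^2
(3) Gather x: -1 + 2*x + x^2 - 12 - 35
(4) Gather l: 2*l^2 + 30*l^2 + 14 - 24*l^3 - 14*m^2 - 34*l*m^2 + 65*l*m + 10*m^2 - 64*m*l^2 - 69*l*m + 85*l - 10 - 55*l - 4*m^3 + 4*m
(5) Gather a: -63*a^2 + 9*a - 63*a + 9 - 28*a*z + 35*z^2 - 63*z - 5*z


(1) = -a^3 + a^2*(25 - 10*w) + a*(-16*w^2 + 150*w - 200) + 80*w^2 - 500*w + 500
(2) = 16*d^3 + d^2*(50 - 80*t) + d*(6 - 250*t) - 30*t
(3) = x^2 + 2*x - 48
(4) = -24*l^3 + l^2*(32 - 64*m) + l*(-34*m^2 - 4*m + 30) - 4*m^3 - 4*m^2 + 4*m + 4
(5) = -63*a^2 + a*(-28*z - 54) + 35*z^2 - 68*z + 9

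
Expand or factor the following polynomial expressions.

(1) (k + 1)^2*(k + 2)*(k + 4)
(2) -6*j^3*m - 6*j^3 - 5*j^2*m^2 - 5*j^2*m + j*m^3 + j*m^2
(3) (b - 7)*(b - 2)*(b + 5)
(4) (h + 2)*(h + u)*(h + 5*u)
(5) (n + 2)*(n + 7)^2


(1) = k^4 + 8*k^3 + 21*k^2 + 22*k + 8
(2) = (-6*j + m)*(j + m)*(j*m + j)
(3) = b^3 - 4*b^2 - 31*b + 70
(4) = h^3 + 6*h^2*u + 2*h^2 + 5*h*u^2 + 12*h*u + 10*u^2
(5) = n^3 + 16*n^2 + 77*n + 98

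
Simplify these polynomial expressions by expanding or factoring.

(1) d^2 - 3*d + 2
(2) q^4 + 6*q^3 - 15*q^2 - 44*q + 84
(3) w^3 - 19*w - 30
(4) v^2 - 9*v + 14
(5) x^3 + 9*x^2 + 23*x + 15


(1) = (d - 2)*(d - 1)
(2) = (q - 2)^2*(q + 3)*(q + 7)
(3) = (w - 5)*(w + 2)*(w + 3)
(4) = (v - 7)*(v - 2)
(5) = (x + 1)*(x + 3)*(x + 5)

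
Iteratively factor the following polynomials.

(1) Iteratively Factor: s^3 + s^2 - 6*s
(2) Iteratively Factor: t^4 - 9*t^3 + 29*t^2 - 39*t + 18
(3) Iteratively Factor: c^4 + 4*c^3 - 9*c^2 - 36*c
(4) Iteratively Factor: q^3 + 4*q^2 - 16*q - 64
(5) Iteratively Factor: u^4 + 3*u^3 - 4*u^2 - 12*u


(1) = (s - 2)*(s^2 + 3*s) = s*(s - 2)*(s + 3)
(2) = (t - 1)*(t^3 - 8*t^2 + 21*t - 18) = (t - 2)*(t - 1)*(t^2 - 6*t + 9) = (t - 3)*(t - 2)*(t - 1)*(t - 3)
(3) = (c + 3)*(c^3 + c^2 - 12*c) = (c - 3)*(c + 3)*(c^2 + 4*c) = c*(c - 3)*(c + 3)*(c + 4)
(4) = (q - 4)*(q^2 + 8*q + 16) = (q - 4)*(q + 4)*(q + 4)
(5) = (u - 2)*(u^3 + 5*u^2 + 6*u) = u*(u - 2)*(u^2 + 5*u + 6) = u*(u - 2)*(u + 2)*(u + 3)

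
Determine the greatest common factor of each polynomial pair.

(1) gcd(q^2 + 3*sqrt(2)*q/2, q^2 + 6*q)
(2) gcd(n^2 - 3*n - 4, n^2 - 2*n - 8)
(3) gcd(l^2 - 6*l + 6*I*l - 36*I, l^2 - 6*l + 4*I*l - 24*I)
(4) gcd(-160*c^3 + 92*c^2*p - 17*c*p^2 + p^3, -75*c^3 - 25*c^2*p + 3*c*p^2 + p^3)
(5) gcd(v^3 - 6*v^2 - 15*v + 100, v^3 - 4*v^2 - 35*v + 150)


(1) = gcd(q*(q + 3*sqrt(2)/2), q*(q + 6)) = q
(2) = gcd((n - 4)*(n + 1), (n - 4)*(n + 2)) = n - 4
(3) = gcd((l - 6)*(l + 6*I), (l - 6)*(l + 4*I)) = l - 6
(4) = gcd((-8*c + p)*(-5*c + p)*(-4*c + p), (-5*c + p)*(3*c + p)*(5*c + p)) = -5*c + p
(5) = gcd((v - 5)^2*(v + 4), (v - 5)^2*(v + 6)) = v^2 - 10*v + 25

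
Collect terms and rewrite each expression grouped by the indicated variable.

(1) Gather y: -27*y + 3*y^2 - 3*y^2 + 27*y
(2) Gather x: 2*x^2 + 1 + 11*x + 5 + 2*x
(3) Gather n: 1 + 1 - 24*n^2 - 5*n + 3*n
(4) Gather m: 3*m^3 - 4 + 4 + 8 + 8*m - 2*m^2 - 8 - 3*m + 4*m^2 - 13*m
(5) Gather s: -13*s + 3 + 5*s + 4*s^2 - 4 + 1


(1) = 0
(2) = 2*x^2 + 13*x + 6
(3) = -24*n^2 - 2*n + 2
(4) = 3*m^3 + 2*m^2 - 8*m
(5) = 4*s^2 - 8*s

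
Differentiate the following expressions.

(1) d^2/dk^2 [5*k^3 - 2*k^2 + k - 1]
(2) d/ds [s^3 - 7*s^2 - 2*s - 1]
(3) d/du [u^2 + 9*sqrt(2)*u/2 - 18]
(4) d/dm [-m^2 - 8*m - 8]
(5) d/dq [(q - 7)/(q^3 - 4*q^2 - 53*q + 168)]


(1) = 30*k - 4
(2) = 3*s^2 - 14*s - 2
(3) = 2*u + 9*sqrt(2)/2
(4) = -2*m - 8
(5) = (q^3 - 4*q^2 - 53*q + (q - 7)*(-3*q^2 + 8*q + 53) + 168)/(q^3 - 4*q^2 - 53*q + 168)^2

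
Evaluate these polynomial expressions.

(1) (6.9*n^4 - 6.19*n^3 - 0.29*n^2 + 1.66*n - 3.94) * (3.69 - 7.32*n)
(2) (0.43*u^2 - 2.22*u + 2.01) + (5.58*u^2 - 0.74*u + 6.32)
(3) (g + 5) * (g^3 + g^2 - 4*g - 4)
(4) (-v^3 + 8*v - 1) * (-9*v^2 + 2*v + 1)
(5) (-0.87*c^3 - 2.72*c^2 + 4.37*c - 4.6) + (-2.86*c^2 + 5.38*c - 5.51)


(1) = -50.508*n^5 + 70.7718*n^4 - 20.7183*n^3 - 13.2213*n^2 + 34.9662*n - 14.5386
(2) = 6.01*u^2 - 2.96*u + 8.33
(3) = g^4 + 6*g^3 + g^2 - 24*g - 20
(4) = 9*v^5 - 2*v^4 - 73*v^3 + 25*v^2 + 6*v - 1
(5) = -0.87*c^3 - 5.58*c^2 + 9.75*c - 10.11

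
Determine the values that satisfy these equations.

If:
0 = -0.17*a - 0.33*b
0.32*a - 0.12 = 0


Then:
a = 0.38
b = -0.19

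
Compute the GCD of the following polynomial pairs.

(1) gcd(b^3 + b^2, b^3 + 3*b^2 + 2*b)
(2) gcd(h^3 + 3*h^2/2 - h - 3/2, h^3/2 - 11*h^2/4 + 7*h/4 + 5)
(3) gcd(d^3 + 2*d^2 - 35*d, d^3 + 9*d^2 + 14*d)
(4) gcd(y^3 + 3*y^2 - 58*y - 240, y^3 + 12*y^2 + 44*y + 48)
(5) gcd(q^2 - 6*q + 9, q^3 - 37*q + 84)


(1) = gcd(b^2*(b + 1), b*(b + 1)*(b + 2)) = b^2 + b
(2) = h + 1
(3) = d^2 + 7*d
(4) = y + 6
(5) = gcd((q - 3)^2, (q - 4)*(q - 3)*(q + 7)) = q - 3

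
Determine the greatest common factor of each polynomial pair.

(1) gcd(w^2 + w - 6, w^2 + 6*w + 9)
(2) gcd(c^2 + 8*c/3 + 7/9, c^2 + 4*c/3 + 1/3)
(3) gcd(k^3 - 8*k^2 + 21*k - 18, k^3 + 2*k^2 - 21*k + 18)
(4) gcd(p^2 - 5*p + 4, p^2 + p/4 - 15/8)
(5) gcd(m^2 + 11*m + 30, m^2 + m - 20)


(1) = w + 3
(2) = gcd((c + 1/3)*(c + 7/3), (c + 1/3)*(c + 1)) = c + 1/3
(3) = k - 3
(4) = 1
(5) = gcd((m + 5)*(m + 6), (m - 4)*(m + 5)) = m + 5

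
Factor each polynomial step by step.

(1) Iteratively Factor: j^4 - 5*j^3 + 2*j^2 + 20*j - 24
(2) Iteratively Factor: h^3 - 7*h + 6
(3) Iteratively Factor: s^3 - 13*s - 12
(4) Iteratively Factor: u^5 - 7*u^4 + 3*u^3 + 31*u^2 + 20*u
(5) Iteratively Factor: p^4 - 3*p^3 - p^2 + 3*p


(1) = (j - 3)*(j^3 - 2*j^2 - 4*j + 8) = (j - 3)*(j - 2)*(j^2 - 4) = (j - 3)*(j - 2)^2*(j + 2)
(2) = (h - 2)*(h^2 + 2*h - 3) = (h - 2)*(h - 1)*(h + 3)
(3) = (s + 3)*(s^2 - 3*s - 4) = (s + 1)*(s + 3)*(s - 4)
(4) = (u - 4)*(u^4 - 3*u^3 - 9*u^2 - 5*u) = (u - 5)*(u - 4)*(u^3 + 2*u^2 + u) = (u - 5)*(u - 4)*(u + 1)*(u^2 + u) = (u - 5)*(u - 4)*(u + 1)^2*(u)
(5) = (p - 3)*(p^3 - p) = (p - 3)*(p - 1)*(p^2 + p) = (p - 3)*(p - 1)*(p + 1)*(p)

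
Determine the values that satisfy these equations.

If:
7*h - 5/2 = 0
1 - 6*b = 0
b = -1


Then:
No Solution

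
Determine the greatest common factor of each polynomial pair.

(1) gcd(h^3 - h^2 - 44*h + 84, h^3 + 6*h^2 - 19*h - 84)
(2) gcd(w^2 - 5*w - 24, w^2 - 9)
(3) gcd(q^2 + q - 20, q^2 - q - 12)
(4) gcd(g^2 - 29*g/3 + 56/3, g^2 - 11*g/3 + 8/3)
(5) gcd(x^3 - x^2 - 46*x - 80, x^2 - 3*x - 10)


(1) = h + 7
(2) = gcd((w - 8)*(w + 3), (w - 3)*(w + 3)) = w + 3
(3) = q - 4
(4) = g - 8/3
(5) = gcd((x - 8)*(x + 2)*(x + 5), (x - 5)*(x + 2)) = x + 2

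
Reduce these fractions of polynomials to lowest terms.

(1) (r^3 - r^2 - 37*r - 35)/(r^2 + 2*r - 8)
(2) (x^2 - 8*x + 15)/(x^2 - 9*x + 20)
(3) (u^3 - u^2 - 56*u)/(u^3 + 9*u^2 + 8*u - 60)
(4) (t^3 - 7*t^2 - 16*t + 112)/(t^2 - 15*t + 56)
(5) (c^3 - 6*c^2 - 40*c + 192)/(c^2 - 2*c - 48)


(1) = (r^3 - r^2 - 37*r - 35)/(r^2 + 2*r - 8)
(2) = (x - 3)/(x - 4)
(3) = (u^3 - u^2 - 56*u)/(u^3 + 9*u^2 + 8*u - 60)
(4) = (t^2 - 16)/(t - 8)
(5) = c - 4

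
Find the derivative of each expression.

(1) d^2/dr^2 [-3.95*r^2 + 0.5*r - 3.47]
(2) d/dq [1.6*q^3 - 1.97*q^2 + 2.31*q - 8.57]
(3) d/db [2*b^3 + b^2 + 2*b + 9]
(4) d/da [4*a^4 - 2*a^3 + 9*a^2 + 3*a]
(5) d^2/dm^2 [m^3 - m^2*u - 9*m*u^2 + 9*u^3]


(1) = -7.90000000000000
(2) = 4.8*q^2 - 3.94*q + 2.31
(3) = 6*b^2 + 2*b + 2
(4) = 16*a^3 - 6*a^2 + 18*a + 3
(5) = 6*m - 2*u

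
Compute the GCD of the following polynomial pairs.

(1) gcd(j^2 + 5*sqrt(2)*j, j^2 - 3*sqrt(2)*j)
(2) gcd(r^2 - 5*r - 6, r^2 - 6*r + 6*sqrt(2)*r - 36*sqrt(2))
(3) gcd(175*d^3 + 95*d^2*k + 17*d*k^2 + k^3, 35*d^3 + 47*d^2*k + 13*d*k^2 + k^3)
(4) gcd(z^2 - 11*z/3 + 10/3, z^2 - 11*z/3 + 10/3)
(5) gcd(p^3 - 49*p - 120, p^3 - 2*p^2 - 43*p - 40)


(1) = j
(2) = gcd((r - 6)*(r + 1), (r - 6)*(r + 6*sqrt(2))) = r - 6
(3) = 35*d^2 + 12*d*k + k^2
(4) = gcd((z - 2)*(z - 5/3), (z - 2)*(z - 5/3)) = z^2 - 11*z/3 + 10/3
(5) = gcd((p - 8)*(p + 3)*(p + 5), (p - 8)*(p + 1)*(p + 5)) = p^2 - 3*p - 40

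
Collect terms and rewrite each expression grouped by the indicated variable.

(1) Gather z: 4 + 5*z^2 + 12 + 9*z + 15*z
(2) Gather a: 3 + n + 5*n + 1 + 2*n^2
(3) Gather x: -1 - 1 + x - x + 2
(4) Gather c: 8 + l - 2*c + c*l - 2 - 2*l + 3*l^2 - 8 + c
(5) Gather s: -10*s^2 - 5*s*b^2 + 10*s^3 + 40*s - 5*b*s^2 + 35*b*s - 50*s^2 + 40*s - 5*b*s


(1) = 5*z^2 + 24*z + 16
(2) = 2*n^2 + 6*n + 4
(3) = 0
(4) = c*(l - 1) + 3*l^2 - l - 2
(5) = 10*s^3 + s^2*(-5*b - 60) + s*(-5*b^2 + 30*b + 80)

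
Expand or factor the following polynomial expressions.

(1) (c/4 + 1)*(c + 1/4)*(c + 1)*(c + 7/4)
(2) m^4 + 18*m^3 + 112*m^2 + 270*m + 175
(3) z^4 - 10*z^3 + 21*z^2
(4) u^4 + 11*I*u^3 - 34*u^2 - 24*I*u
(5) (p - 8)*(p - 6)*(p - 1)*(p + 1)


(1) = c^4/4 + 7*c^3/4 + 231*c^2/64 + 163*c/64 + 7/16
(2) = (m + 1)*(m + 5)^2*(m + 7)
(3) = z^2*(z - 7)*(z - 3)
(4) = u*(u + I)*(u + 4*I)*(u + 6*I)
(5) = p^4 - 14*p^3 + 47*p^2 + 14*p - 48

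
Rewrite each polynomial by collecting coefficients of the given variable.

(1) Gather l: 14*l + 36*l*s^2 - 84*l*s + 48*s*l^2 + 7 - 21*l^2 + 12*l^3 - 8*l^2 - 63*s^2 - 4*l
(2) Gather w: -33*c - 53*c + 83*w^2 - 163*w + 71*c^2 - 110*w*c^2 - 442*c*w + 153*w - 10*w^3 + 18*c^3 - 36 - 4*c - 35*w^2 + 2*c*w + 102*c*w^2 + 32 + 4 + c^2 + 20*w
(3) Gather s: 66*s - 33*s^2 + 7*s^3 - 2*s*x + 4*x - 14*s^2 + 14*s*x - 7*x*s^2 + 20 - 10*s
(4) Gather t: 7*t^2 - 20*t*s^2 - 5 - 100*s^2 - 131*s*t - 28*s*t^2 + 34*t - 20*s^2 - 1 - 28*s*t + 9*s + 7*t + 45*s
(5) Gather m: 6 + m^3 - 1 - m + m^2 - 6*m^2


(1) = 12*l^3 + l^2*(48*s - 29) + l*(36*s^2 - 84*s + 10) - 63*s^2 + 7
(2) = 18*c^3 + 72*c^2 - 90*c - 10*w^3 + w^2*(102*c + 48) + w*(-110*c^2 - 440*c + 10)
(3) = 7*s^3 + s^2*(-7*x - 47) + s*(12*x + 56) + 4*x + 20
(4) = -120*s^2 + 54*s + t^2*(7 - 28*s) + t*(-20*s^2 - 159*s + 41) - 6
(5) = m^3 - 5*m^2 - m + 5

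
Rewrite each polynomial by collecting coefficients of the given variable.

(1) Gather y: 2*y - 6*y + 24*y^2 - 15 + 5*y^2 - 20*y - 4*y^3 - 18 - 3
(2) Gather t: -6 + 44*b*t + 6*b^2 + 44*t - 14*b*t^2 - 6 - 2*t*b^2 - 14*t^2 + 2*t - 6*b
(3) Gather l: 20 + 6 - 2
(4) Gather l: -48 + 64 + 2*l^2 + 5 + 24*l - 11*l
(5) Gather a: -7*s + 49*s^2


(1) = -4*y^3 + 29*y^2 - 24*y - 36
(2) = 6*b^2 - 6*b + t^2*(-14*b - 14) + t*(-2*b^2 + 44*b + 46) - 12
(3) = 24
(4) = 2*l^2 + 13*l + 21
(5) = 49*s^2 - 7*s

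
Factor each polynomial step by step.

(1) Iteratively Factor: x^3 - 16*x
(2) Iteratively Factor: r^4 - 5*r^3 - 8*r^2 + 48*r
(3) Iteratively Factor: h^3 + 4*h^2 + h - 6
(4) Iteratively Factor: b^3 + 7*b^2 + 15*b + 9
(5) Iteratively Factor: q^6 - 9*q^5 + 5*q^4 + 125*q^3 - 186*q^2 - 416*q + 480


(1) = (x)*(x^2 - 16) = x*(x + 4)*(x - 4)
(2) = (r)*(r^3 - 5*r^2 - 8*r + 48) = r*(r - 4)*(r^2 - r - 12) = r*(r - 4)^2*(r + 3)
(3) = (h - 1)*(h^2 + 5*h + 6) = (h - 1)*(h + 3)*(h + 2)
(4) = (b + 3)*(b^2 + 4*b + 3) = (b + 3)^2*(b + 1)
(5) = (q - 1)*(q^5 - 8*q^4 - 3*q^3 + 122*q^2 - 64*q - 480) = (q - 4)*(q - 1)*(q^4 - 4*q^3 - 19*q^2 + 46*q + 120) = (q - 4)^2*(q - 1)*(q^3 - 19*q - 30) = (q - 4)^2*(q - 1)*(q + 3)*(q^2 - 3*q - 10) = (q - 4)^2*(q - 1)*(q + 2)*(q + 3)*(q - 5)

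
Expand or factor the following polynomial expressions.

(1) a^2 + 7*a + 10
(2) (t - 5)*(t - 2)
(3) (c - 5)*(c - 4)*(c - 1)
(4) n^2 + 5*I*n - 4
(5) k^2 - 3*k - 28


(1) = (a + 2)*(a + 5)
(2) = t^2 - 7*t + 10
(3) = c^3 - 10*c^2 + 29*c - 20
(4) = (n + I)*(n + 4*I)
(5) = (k - 7)*(k + 4)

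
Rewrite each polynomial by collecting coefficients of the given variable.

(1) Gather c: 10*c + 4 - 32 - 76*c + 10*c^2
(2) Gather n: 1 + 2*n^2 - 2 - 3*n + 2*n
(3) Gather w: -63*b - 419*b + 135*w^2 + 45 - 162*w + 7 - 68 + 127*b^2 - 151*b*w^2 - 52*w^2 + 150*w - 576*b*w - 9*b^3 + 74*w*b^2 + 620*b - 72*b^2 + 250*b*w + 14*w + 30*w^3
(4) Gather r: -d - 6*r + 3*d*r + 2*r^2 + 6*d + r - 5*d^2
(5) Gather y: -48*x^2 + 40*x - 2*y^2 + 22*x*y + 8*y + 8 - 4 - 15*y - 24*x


(1) = 10*c^2 - 66*c - 28
(2) = 2*n^2 - n - 1
(3) = -9*b^3 + 55*b^2 + 138*b + 30*w^3 + w^2*(83 - 151*b) + w*(74*b^2 - 326*b + 2) - 16
(4) = -5*d^2 + 5*d + 2*r^2 + r*(3*d - 5)
(5) = -48*x^2 + 16*x - 2*y^2 + y*(22*x - 7) + 4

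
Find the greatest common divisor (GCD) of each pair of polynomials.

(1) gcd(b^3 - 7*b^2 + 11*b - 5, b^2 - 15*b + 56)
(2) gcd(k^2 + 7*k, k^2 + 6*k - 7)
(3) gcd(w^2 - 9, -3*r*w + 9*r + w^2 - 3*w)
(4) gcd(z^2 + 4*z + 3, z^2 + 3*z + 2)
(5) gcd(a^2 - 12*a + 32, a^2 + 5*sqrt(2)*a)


(1) = 1
(2) = k + 7
(3) = gcd((w - 3)*(w + 3), (-3*r + w)*(w - 3)) = w - 3
(4) = z + 1
(5) = 1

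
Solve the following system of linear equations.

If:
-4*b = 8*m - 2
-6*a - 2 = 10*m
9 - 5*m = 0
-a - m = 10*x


Then:
a = -10/3
b = -31/10
m = 9/5
x = 23/150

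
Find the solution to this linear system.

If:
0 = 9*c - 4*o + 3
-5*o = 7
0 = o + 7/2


Then:
No Solution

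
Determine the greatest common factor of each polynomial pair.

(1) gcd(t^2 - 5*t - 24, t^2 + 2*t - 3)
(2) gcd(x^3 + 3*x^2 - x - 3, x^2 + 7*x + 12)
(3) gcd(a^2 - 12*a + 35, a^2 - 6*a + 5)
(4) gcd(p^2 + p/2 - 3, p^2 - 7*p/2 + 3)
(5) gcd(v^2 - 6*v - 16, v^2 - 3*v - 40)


(1) = gcd((t - 8)*(t + 3), (t - 1)*(t + 3)) = t + 3
(2) = x + 3
(3) = a - 5
(4) = gcd((p - 3/2)*(p + 2), (p - 2)*(p - 3/2)) = p - 3/2
(5) = v - 8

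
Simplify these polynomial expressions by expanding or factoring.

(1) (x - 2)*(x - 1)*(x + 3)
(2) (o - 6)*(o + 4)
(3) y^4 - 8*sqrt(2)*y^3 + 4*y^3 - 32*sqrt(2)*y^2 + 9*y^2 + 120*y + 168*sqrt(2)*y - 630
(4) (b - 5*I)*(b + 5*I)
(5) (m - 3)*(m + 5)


(1) = x^3 - 7*x + 6
(2) = o^2 - 2*o - 24
(3) = (y - 3)*(y + 7)*(y - 5*sqrt(2))*(y - 3*sqrt(2))
(4) = b^2 + 25
(5) = m^2 + 2*m - 15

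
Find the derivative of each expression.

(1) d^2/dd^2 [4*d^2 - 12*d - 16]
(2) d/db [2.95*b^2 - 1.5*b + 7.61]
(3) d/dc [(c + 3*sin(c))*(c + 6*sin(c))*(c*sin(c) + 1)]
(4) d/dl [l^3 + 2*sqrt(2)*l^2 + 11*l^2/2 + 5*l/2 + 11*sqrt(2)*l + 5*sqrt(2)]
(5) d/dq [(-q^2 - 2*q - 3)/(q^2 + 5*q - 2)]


(1) = 8
(2) = 5.9*b - 1.5
(3) = c^3*cos(c) + 3*c^2*sin(c) + 9*c^2*sin(2*c) + 45*c*cos(c)/2 - 9*c*cos(2*c) - 27*c*cos(3*c)/2 + 11*c + 45*sin(c)/2 + 18*sin(2*c) - 9*sin(3*c)/2
(4) = 3*l^2 + 4*sqrt(2)*l + 11*l + 5/2 + 11*sqrt(2)
(5) = (-3*q^2 + 10*q + 19)/(q^4 + 10*q^3 + 21*q^2 - 20*q + 4)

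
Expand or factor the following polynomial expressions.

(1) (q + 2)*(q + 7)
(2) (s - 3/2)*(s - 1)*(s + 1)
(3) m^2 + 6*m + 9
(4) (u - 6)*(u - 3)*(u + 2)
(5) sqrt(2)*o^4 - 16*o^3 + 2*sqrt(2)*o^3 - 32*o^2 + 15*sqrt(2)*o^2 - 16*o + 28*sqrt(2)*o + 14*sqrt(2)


(1) = q^2 + 9*q + 14
(2) = s^3 - 3*s^2/2 - s + 3/2
(3) = (m + 3)^2
(4) = u^3 - 7*u^2 + 36
(5) = (o + 1)*(o - 7*sqrt(2))*(o - sqrt(2))*(sqrt(2)*o + sqrt(2))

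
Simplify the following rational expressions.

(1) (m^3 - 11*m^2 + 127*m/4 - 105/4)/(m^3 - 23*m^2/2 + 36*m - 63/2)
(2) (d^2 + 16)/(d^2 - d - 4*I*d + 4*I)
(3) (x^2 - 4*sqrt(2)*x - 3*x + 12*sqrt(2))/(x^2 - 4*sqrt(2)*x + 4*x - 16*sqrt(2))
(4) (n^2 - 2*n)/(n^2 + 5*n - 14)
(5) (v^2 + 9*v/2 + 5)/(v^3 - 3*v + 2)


(1) = (2*m - 5)/(2*m - 6)
(2) = (d + 4*I)/(d - 1)
(3) = (x - 3)/(x + 4)
(4) = n/(n + 7)
(5) = (2*v + 5)/(2*v^2 - 4*v + 2)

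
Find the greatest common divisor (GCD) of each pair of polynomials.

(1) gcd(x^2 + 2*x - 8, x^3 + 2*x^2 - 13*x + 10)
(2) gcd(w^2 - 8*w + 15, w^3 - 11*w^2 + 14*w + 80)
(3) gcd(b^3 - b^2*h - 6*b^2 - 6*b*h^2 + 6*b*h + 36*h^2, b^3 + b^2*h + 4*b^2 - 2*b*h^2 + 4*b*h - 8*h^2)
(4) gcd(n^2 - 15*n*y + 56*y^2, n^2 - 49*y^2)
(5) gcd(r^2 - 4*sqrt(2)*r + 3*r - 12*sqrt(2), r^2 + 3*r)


(1) = gcd((x - 2)*(x + 4), (x - 2)*(x - 1)*(x + 5)) = x - 2
(2) = gcd((w - 5)*(w - 3), (w - 8)*(w - 5)*(w + 2)) = w - 5
(3) = b + 2*h
(4) = -n + 7*y
(5) = gcd((r + 3)*(r - 4*sqrt(2)), r*(r + 3)) = r + 3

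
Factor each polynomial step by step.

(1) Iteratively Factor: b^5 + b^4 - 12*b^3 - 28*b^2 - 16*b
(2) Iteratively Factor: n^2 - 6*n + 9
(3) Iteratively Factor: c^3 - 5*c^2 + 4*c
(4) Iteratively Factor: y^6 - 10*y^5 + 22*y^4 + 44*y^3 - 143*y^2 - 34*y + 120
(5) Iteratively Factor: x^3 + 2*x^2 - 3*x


(1) = (b - 4)*(b^4 + 5*b^3 + 8*b^2 + 4*b) = (b - 4)*(b + 2)*(b^3 + 3*b^2 + 2*b) = b*(b - 4)*(b + 2)*(b^2 + 3*b + 2) = b*(b - 4)*(b + 2)^2*(b + 1)
(2) = (n - 3)*(n - 3)
(3) = (c - 1)*(c^2 - 4*c) = (c - 4)*(c - 1)*(c)
(4) = (y + 2)*(y^5 - 12*y^4 + 46*y^3 - 48*y^2 - 47*y + 60) = (y - 1)*(y + 2)*(y^4 - 11*y^3 + 35*y^2 - 13*y - 60) = (y - 5)*(y - 1)*(y + 2)*(y^3 - 6*y^2 + 5*y + 12) = (y - 5)*(y - 3)*(y - 1)*(y + 2)*(y^2 - 3*y - 4) = (y - 5)*(y - 4)*(y - 3)*(y - 1)*(y + 2)*(y + 1)
(5) = (x + 3)*(x^2 - x) = x*(x + 3)*(x - 1)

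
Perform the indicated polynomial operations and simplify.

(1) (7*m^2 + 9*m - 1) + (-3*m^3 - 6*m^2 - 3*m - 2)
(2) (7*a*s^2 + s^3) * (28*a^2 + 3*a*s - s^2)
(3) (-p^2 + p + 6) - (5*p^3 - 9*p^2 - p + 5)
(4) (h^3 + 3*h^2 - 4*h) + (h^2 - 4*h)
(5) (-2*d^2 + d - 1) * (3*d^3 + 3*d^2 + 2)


(1) = -3*m^3 + m^2 + 6*m - 3
(2) = 196*a^3*s^2 + 49*a^2*s^3 - 4*a*s^4 - s^5
(3) = -5*p^3 + 8*p^2 + 2*p + 1
(4) = h^3 + 4*h^2 - 8*h
(5) = -6*d^5 - 3*d^4 - 7*d^2 + 2*d - 2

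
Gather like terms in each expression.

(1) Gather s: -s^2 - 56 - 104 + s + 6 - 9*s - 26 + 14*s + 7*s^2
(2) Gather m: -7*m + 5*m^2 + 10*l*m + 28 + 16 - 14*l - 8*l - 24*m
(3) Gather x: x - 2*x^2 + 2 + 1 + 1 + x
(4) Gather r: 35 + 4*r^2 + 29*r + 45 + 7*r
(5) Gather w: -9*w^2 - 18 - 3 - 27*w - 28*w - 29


(1) = 6*s^2 + 6*s - 180
(2) = -22*l + 5*m^2 + m*(10*l - 31) + 44
(3) = -2*x^2 + 2*x + 4
(4) = 4*r^2 + 36*r + 80
(5) = -9*w^2 - 55*w - 50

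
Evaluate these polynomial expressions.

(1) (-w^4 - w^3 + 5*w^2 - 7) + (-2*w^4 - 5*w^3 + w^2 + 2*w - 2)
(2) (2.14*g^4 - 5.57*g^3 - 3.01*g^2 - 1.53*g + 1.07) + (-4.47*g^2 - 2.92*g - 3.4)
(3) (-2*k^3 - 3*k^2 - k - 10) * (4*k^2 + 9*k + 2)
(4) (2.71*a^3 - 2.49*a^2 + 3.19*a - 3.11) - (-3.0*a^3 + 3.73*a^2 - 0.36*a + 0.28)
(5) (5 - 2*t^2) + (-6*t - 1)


(1) = -3*w^4 - 6*w^3 + 6*w^2 + 2*w - 9
(2) = 2.14*g^4 - 5.57*g^3 - 7.48*g^2 - 4.45*g - 2.33
(3) = -8*k^5 - 30*k^4 - 35*k^3 - 55*k^2 - 92*k - 20
(4) = 5.71*a^3 - 6.22*a^2 + 3.55*a - 3.39
(5) = -2*t^2 - 6*t + 4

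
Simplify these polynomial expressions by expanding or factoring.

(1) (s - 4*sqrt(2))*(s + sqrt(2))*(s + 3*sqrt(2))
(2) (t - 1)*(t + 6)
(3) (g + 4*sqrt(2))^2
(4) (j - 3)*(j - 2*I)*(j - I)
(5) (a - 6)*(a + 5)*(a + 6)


(1) = s^3 - 26*s - 24*sqrt(2)
(2) = t^2 + 5*t - 6
(3) = g^2 + 8*sqrt(2)*g + 32
(4) = j^3 - 3*j^2 - 3*I*j^2 - 2*j + 9*I*j + 6
(5) = a^3 + 5*a^2 - 36*a - 180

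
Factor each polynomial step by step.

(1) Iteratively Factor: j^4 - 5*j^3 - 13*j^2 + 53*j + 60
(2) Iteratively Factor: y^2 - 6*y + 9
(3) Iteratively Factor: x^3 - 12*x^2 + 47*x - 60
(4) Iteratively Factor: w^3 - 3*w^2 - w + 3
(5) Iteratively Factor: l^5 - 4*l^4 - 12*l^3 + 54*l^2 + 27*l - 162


(1) = (j - 5)*(j^3 - 13*j - 12) = (j - 5)*(j + 1)*(j^2 - j - 12) = (j - 5)*(j + 1)*(j + 3)*(j - 4)
(2) = (y - 3)*(y - 3)
(3) = (x - 3)*(x^2 - 9*x + 20) = (x - 4)*(x - 3)*(x - 5)
(4) = (w - 3)*(w^2 - 1) = (w - 3)*(w + 1)*(w - 1)
(5) = (l + 2)*(l^4 - 6*l^3 + 54*l - 81) = (l - 3)*(l + 2)*(l^3 - 3*l^2 - 9*l + 27) = (l - 3)^2*(l + 2)*(l^2 - 9) = (l - 3)^3*(l + 2)*(l + 3)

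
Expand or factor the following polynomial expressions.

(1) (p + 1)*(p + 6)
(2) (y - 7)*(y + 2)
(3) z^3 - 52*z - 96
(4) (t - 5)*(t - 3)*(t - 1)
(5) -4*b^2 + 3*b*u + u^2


(1) = p^2 + 7*p + 6
(2) = y^2 - 5*y - 14
(3) = (z - 8)*(z + 2)*(z + 6)
(4) = t^3 - 9*t^2 + 23*t - 15
(5) = (-b + u)*(4*b + u)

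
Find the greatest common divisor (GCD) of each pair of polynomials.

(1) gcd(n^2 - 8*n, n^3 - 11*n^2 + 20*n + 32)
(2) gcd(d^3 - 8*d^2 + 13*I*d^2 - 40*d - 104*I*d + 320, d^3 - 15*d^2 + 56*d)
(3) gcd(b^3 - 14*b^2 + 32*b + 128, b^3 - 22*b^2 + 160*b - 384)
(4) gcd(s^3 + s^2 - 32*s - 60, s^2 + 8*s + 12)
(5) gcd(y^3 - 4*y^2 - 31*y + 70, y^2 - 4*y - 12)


(1) = gcd(n*(n - 8), (n - 8)*(n - 4)*(n + 1)) = n - 8
(2) = gcd((d - 8)*(d + 5*I)*(d + 8*I), d*(d - 8)*(d - 7)) = d - 8
(3) = gcd((b - 8)^2*(b + 2), (b - 8)^2*(b - 6)) = b^2 - 16*b + 64
(4) = s + 2
(5) = gcd((y - 7)*(y - 2)*(y + 5), (y - 6)*(y + 2)) = 1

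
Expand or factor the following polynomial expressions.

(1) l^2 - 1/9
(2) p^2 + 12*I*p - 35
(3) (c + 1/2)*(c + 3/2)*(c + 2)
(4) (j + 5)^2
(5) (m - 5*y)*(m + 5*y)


(1) = (l - 1/3)*(l + 1/3)
(2) = (p + 5*I)*(p + 7*I)
(3) = c^3 + 4*c^2 + 19*c/4 + 3/2
(4) = j^2 + 10*j + 25
(5) = m^2 - 25*y^2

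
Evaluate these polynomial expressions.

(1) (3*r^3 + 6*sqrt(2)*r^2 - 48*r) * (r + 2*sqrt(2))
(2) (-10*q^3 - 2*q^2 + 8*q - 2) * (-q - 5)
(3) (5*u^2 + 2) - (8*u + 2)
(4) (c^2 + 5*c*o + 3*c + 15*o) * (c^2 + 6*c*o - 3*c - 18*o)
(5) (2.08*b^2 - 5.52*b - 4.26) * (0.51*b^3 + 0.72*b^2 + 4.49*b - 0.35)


(1) = 3*r^4 + 12*sqrt(2)*r^3 - 24*r^2 - 96*sqrt(2)*r
(2) = 10*q^4 + 52*q^3 + 2*q^2 - 38*q + 10
(3) = 5*u^2 - 8*u
(4) = c^4 + 11*c^3*o + 30*c^2*o^2 - 9*c^2 - 99*c*o - 270*o^2
(5) = 1.0608*b^5 - 1.3176*b^4 + 3.1922*b^3 - 28.58*b^2 - 17.1954*b + 1.491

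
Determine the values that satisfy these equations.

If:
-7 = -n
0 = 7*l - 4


Then:
l = 4/7
n = 7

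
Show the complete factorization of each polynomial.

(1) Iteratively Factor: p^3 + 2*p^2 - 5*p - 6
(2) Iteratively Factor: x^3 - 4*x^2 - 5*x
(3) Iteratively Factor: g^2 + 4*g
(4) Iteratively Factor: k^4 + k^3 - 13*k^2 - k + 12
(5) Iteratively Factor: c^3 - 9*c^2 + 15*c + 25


(1) = (p - 2)*(p^2 + 4*p + 3) = (p - 2)*(p + 3)*(p + 1)
(2) = (x)*(x^2 - 4*x - 5) = x*(x + 1)*(x - 5)
(3) = (g)*(g + 4)
(4) = (k - 1)*(k^3 + 2*k^2 - 11*k - 12) = (k - 1)*(k + 4)*(k^2 - 2*k - 3) = (k - 1)*(k + 1)*(k + 4)*(k - 3)
(5) = (c - 5)*(c^2 - 4*c - 5) = (c - 5)*(c + 1)*(c - 5)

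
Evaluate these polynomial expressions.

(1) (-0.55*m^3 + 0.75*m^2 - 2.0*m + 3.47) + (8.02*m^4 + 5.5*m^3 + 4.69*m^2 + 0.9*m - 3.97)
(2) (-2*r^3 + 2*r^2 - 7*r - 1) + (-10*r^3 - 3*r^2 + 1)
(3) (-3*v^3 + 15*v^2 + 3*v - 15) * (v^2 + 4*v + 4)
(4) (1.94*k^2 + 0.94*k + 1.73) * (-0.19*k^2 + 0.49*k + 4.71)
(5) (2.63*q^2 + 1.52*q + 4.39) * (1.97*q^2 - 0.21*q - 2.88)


(1) = 8.02*m^4 + 4.95*m^3 + 5.44*m^2 - 1.1*m - 0.5
(2) = -12*r^3 - r^2 - 7*r
(3) = -3*v^5 + 3*v^4 + 51*v^3 + 57*v^2 - 48*v - 60
(4) = -0.3686*k^4 + 0.772*k^3 + 9.2693*k^2 + 5.2751*k + 8.1483
(5) = 5.1811*q^4 + 2.4421*q^3 + 0.7547*q^2 - 5.2995*q - 12.6432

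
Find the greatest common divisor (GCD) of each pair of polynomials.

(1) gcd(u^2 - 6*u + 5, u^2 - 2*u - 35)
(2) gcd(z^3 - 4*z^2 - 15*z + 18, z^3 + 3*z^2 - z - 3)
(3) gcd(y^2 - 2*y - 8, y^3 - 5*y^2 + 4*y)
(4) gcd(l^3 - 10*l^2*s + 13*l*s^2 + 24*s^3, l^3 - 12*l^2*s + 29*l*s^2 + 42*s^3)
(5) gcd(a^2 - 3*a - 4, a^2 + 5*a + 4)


(1) = gcd((u - 5)*(u - 1), (u - 7)*(u + 5)) = 1
(2) = gcd((z - 6)*(z - 1)*(z + 3), (z - 1)*(z + 1)*(z + 3)) = z^2 + 2*z - 3
(3) = gcd((y - 4)*(y + 2), y*(y - 4)*(y - 1)) = y - 4
(4) = l + s
(5) = a + 1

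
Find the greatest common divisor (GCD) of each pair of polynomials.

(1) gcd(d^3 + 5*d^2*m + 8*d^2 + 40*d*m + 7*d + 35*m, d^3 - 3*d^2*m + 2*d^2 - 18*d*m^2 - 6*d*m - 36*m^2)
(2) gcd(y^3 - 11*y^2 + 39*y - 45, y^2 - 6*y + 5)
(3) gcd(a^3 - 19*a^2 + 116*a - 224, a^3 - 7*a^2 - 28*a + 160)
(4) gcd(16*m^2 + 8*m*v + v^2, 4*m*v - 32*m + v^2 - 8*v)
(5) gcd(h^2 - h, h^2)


(1) = gcd((d + 1)*(d + 7)*(d + 5*m), (d + 2)*(d - 6*m)*(d + 3*m)) = 1
(2) = gcd((y - 5)*(y - 3)^2, (y - 5)*(y - 1)) = y - 5
(3) = a^2 - 12*a + 32
(4) = gcd((4*m + v)^2, (4*m + v)*(v - 8)) = 4*m + v
(5) = h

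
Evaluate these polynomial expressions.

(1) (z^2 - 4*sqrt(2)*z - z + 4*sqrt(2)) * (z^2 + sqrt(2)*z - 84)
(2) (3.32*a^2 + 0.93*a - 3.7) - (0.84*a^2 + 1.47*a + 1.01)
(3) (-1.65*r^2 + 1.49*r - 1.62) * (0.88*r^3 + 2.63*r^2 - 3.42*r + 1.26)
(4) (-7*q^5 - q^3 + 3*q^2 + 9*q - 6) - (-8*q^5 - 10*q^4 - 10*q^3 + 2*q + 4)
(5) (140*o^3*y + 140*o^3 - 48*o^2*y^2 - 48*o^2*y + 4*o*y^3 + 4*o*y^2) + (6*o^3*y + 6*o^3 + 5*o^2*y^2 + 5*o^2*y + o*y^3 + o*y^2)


(1) = z^4 - 3*sqrt(2)*z^3 - z^3 - 92*z^2 + 3*sqrt(2)*z^2 + 92*z + 336*sqrt(2)*z - 336*sqrt(2)
(2) = 2.48*a^2 - 0.54*a - 4.71
(3) = -1.452*r^5 - 3.0283*r^4 + 8.1361*r^3 - 11.4354*r^2 + 7.4178*r - 2.0412
(4) = q^5 + 10*q^4 + 9*q^3 + 3*q^2 + 7*q - 10
(5) = 146*o^3*y + 146*o^3 - 43*o^2*y^2 - 43*o^2*y + 5*o*y^3 + 5*o*y^2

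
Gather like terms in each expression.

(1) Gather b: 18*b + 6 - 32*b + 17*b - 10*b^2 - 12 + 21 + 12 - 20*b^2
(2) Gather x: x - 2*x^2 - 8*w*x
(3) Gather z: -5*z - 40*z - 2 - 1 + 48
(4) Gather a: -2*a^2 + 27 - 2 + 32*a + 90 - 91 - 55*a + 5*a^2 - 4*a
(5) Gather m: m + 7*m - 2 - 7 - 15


(1) = -30*b^2 + 3*b + 27
(2) = -2*x^2 + x*(1 - 8*w)
(3) = 45 - 45*z
(4) = 3*a^2 - 27*a + 24
(5) = 8*m - 24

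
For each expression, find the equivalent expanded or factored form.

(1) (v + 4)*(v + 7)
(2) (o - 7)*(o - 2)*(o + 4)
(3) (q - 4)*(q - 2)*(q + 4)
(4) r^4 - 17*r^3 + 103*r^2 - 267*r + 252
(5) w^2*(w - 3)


(1) = v^2 + 11*v + 28
(2) = o^3 - 5*o^2 - 22*o + 56
(3) = q^3 - 2*q^2 - 16*q + 32
(4) = (r - 7)*(r - 4)*(r - 3)^2
(5) = w^3 - 3*w^2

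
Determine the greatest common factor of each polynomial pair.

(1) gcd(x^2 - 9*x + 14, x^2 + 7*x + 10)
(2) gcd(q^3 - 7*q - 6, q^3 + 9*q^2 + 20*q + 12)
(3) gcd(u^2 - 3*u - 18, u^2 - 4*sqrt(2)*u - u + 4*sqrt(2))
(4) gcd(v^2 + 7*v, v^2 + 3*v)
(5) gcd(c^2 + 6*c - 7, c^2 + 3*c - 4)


(1) = 1
(2) = gcd((q - 3)*(q + 1)*(q + 2), (q + 1)*(q + 2)*(q + 6)) = q^2 + 3*q + 2
(3) = 1
(4) = gcd(v*(v + 7), v*(v + 3)) = v
(5) = gcd((c - 1)*(c + 7), (c - 1)*(c + 4)) = c - 1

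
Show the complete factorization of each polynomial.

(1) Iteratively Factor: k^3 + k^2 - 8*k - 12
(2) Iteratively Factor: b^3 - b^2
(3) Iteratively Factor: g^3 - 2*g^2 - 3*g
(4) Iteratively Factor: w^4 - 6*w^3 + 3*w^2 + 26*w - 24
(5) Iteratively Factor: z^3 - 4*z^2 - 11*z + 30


(1) = (k - 3)*(k^2 + 4*k + 4) = (k - 3)*(k + 2)*(k + 2)
(2) = (b)*(b^2 - b) = b*(b - 1)*(b)
(3) = (g)*(g^2 - 2*g - 3) = g*(g - 3)*(g + 1)
(4) = (w + 2)*(w^3 - 8*w^2 + 19*w - 12) = (w - 3)*(w + 2)*(w^2 - 5*w + 4) = (w - 4)*(w - 3)*(w + 2)*(w - 1)
(5) = (z - 2)*(z^2 - 2*z - 15) = (z - 2)*(z + 3)*(z - 5)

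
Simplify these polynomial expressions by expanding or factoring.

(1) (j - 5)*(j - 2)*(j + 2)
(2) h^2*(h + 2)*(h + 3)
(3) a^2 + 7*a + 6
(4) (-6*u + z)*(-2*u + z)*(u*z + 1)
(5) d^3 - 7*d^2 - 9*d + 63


(1) = j^3 - 5*j^2 - 4*j + 20
(2) = h^4 + 5*h^3 + 6*h^2
(3) = (a + 1)*(a + 6)
(4) = 12*u^3*z - 8*u^2*z^2 + 12*u^2 + u*z^3 - 8*u*z + z^2
(5) = (d - 7)*(d - 3)*(d + 3)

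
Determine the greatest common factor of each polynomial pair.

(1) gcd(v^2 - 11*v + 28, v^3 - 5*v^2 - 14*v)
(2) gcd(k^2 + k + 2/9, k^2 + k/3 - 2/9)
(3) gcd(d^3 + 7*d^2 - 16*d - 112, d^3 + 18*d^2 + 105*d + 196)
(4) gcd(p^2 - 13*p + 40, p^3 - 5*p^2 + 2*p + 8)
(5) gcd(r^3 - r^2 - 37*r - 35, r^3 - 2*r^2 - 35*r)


(1) = v - 7
(2) = gcd((k + 1/3)*(k + 2/3), (k - 1/3)*(k + 2/3)) = k + 2/3
(3) = d^2 + 11*d + 28
(4) = 1
(5) = gcd((r - 7)*(r + 1)*(r + 5), r*(r - 7)*(r + 5)) = r^2 - 2*r - 35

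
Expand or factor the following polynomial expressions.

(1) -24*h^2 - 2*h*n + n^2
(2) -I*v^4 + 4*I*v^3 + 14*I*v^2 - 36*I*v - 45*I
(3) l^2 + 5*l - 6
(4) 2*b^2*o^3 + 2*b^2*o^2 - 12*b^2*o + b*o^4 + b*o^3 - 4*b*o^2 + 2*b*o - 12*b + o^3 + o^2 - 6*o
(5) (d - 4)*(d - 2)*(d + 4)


(1) = (-6*h + n)*(4*h + n)
(2) = (v - 5)*(v - 3)*(v + 3)*(-I*v - I)
(3) = (l - 1)*(l + 6)
(4) = (2*b + o)*(o - 2)*(o + 3)*(b*o + 1)
(5) = d^3 - 2*d^2 - 16*d + 32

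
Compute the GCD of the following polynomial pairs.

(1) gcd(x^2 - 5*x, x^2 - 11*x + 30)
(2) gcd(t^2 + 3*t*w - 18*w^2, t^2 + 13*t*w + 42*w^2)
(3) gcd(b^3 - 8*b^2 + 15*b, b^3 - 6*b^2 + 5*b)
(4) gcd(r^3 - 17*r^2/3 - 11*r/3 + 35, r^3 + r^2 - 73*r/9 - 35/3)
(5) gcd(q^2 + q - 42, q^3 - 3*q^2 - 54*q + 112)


(1) = gcd(x*(x - 5), (x - 6)*(x - 5)) = x - 5
(2) = gcd((t - 3*w)*(t + 6*w), (t + 6*w)*(t + 7*w)) = t + 6*w
(3) = b^2 - 5*b
(4) = gcd((r - 5)*(r - 3)*(r + 7/3), (r - 3)*(r + 5/3)*(r + 7/3)) = r^2 - 2*r/3 - 7
(5) = gcd((q - 6)*(q + 7), (q - 8)*(q - 2)*(q + 7)) = q + 7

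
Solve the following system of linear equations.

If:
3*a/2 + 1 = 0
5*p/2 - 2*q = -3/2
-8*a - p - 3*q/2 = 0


Then:
a = -2/3
p = 101/69
q = 178/69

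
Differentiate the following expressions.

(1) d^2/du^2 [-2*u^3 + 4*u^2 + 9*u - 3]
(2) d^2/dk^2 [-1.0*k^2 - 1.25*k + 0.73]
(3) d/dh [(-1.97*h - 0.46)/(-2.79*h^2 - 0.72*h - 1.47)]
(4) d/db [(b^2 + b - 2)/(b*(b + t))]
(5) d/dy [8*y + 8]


(1) = 8 - 12*u
(2) = -2.00000000000000
(3) = (-5.4963*h^2 - 2.5668*h + 2.5647)/(7.7841*h^4 + 4.0176*h^3 + 8.721*h^2 + 2.1168*h + 2.1609)
(4) = (b^2*t - b^2 + 4*b + 2*t)/(b^2*(b^2 + 2*b*t + t^2))
(5) = 8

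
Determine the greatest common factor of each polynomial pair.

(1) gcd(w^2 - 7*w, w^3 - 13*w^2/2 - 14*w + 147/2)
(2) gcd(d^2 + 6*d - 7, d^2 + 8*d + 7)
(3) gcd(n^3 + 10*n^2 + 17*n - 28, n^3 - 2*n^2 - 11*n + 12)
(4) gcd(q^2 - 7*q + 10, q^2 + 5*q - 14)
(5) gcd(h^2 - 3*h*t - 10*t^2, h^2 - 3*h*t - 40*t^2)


(1) = gcd(w*(w - 7), (w - 7)*(w - 3)*(w + 7/2)) = w - 7
(2) = d + 7
(3) = gcd((n - 1)*(n + 4)*(n + 7), (n - 4)*(n - 1)*(n + 3)) = n - 1
(4) = gcd((q - 5)*(q - 2), (q - 2)*(q + 7)) = q - 2
(5) = gcd((h - 5*t)*(h + 2*t), (h - 8*t)*(h + 5*t)) = 1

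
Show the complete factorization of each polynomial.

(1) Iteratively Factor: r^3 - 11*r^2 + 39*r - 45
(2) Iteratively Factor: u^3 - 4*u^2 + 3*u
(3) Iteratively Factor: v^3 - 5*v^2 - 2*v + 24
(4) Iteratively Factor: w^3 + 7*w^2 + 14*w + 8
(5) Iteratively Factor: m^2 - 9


(1) = (r - 3)*(r^2 - 8*r + 15) = (r - 5)*(r - 3)*(r - 3)
(2) = (u)*(u^2 - 4*u + 3) = u*(u - 1)*(u - 3)
(3) = (v - 4)*(v^2 - v - 6) = (v - 4)*(v + 2)*(v - 3)
(4) = (w + 2)*(w^2 + 5*w + 4) = (w + 2)*(w + 4)*(w + 1)
(5) = (m - 3)*(m + 3)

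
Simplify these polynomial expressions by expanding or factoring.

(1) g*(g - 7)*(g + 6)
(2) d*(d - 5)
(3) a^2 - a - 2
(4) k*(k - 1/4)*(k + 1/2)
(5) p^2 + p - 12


(1) = g^3 - g^2 - 42*g
(2) = d^2 - 5*d
(3) = (a - 2)*(a + 1)
(4) = k^3 + k^2/4 - k/8
(5) = (p - 3)*(p + 4)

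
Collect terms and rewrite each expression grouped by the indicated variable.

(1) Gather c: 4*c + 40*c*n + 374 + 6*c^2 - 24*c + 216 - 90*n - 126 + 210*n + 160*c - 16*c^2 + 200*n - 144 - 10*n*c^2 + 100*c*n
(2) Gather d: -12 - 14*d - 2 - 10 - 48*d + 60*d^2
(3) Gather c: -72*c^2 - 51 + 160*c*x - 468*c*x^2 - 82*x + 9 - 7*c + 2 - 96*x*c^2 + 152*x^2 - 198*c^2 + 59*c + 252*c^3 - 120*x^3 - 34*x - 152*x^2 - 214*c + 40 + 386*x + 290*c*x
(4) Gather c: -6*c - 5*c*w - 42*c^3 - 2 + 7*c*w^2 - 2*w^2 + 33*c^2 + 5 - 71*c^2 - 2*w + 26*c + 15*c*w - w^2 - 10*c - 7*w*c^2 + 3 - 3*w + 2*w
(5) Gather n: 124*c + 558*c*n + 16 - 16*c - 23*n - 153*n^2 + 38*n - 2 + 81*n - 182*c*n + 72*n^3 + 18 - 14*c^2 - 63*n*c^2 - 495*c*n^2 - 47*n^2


(1) = c^2*(-10*n - 10) + c*(140*n + 140) + 320*n + 320
(2) = 60*d^2 - 62*d - 24
(3) = 252*c^3 + c^2*(-96*x - 270) + c*(-468*x^2 + 450*x - 162) - 120*x^3 + 270*x
(4) = -42*c^3 + c^2*(-7*w - 38) + c*(7*w^2 + 10*w + 10) - 3*w^2 - 3*w + 6
(5) = -14*c^2 + 108*c + 72*n^3 + n^2*(-495*c - 200) + n*(-63*c^2 + 376*c + 96) + 32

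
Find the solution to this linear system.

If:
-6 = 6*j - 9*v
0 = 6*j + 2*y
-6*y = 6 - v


Then:
j = 2/7
v = 6/7
y = -6/7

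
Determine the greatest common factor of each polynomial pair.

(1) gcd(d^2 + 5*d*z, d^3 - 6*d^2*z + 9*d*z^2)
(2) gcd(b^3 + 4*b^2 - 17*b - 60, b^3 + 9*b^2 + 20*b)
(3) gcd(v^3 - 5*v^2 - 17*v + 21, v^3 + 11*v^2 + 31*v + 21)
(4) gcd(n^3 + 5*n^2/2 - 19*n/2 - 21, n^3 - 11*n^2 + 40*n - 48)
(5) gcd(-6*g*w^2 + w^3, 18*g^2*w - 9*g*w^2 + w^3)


(1) = gcd(d*(d + 5*z), d*(d - 3*z)^2) = d
(2) = b + 5
(3) = v + 3
(4) = gcd((n - 3)*(n + 2)*(n + 7/2), (n - 4)^2*(n - 3)) = n - 3
(5) = gcd(w^2*(-6*g + w), w*(-6*g + w)*(-3*g + w)) = -6*g*w + w^2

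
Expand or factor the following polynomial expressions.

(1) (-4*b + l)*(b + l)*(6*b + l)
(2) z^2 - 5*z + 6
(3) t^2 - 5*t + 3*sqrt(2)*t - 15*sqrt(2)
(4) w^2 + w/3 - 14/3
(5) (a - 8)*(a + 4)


(1) = -24*b^3 - 22*b^2*l + 3*b*l^2 + l^3
(2) = (z - 3)*(z - 2)
(3) = (t - 5)*(t + 3*sqrt(2))
(4) = (w - 2)*(w + 7/3)
(5) = a^2 - 4*a - 32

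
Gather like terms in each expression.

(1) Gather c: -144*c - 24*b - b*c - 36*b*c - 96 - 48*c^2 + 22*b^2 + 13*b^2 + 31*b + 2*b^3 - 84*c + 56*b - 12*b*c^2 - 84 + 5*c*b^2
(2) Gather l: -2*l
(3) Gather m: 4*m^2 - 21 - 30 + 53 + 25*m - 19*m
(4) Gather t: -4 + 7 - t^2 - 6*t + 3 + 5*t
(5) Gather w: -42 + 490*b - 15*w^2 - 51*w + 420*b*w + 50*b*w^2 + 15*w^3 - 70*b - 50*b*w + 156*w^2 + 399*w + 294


(1) = 2*b^3 + 35*b^2 + 63*b + c^2*(-12*b - 48) + c*(5*b^2 - 37*b - 228) - 180
(2) = -2*l
(3) = 4*m^2 + 6*m + 2
(4) = -t^2 - t + 6
(5) = 420*b + 15*w^3 + w^2*(50*b + 141) + w*(370*b + 348) + 252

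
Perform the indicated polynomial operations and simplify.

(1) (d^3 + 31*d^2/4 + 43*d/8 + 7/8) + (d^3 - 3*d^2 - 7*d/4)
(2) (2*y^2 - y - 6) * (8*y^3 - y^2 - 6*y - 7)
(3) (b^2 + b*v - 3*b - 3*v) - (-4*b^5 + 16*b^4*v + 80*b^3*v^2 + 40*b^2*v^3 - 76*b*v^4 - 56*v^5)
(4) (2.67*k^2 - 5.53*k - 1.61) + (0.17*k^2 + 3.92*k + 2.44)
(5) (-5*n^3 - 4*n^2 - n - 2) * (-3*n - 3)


(1) = 2*d^3 + 19*d^2/4 + 29*d/8 + 7/8
(2) = 16*y^5 - 10*y^4 - 59*y^3 - 2*y^2 + 43*y + 42
(3) = 4*b^5 - 16*b^4*v - 80*b^3*v^2 - 40*b^2*v^3 + b^2 + 76*b*v^4 + b*v - 3*b + 56*v^5 - 3*v
(4) = 2.84*k^2 - 1.61*k + 0.83
(5) = 15*n^4 + 27*n^3 + 15*n^2 + 9*n + 6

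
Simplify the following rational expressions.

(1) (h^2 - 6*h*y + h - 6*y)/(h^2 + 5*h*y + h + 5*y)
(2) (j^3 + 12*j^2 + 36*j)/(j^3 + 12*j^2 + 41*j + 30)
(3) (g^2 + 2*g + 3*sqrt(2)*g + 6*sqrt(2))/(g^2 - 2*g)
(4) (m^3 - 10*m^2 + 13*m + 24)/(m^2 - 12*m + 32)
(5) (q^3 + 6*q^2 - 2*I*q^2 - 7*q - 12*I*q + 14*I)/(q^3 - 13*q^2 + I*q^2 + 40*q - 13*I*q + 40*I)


(1) = (h - 6*y)/(h + 5*y)
(2) = (j^2 + 6*j)/(j^2 + 6*j + 5)
(3) = (g^2 + g*(2 + 3*sqrt(2)) + 6*sqrt(2))/(g^2 - 2*g)
(4) = (m^2 - 2*m - 3)/(m - 4)
(5) = (q^3 + q^2*(6 - 2*I) + q*(-7 - 12*I) + 14*I)/(q^3 + q^2*(-13 + I) + q*(40 - 13*I) + 40*I)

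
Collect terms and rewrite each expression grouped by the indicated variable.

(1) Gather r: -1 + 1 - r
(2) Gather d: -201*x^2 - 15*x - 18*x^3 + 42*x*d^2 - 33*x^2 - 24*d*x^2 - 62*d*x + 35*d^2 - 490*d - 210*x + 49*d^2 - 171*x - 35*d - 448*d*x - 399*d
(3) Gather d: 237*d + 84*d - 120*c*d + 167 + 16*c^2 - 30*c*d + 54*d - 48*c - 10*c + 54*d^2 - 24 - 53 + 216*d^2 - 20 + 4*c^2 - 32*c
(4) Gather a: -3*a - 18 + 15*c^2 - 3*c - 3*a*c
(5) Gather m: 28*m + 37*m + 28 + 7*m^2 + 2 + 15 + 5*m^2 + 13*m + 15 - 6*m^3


(1) = -r
(2) = d^2*(42*x + 84) + d*(-24*x^2 - 510*x - 924) - 18*x^3 - 234*x^2 - 396*x
(3) = 20*c^2 - 90*c + 270*d^2 + d*(375 - 150*c) + 70
(4) = a*(-3*c - 3) + 15*c^2 - 3*c - 18
(5) = -6*m^3 + 12*m^2 + 78*m + 60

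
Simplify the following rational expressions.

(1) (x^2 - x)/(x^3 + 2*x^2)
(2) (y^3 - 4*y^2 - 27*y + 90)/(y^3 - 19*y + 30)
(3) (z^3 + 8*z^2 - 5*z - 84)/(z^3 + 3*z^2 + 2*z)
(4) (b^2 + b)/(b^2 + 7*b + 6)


(1) = (x - 1)/(x^2 + 2*x)
(2) = (y - 6)/(y - 2)
(3) = (z^3 + 8*z^2 - 5*z - 84)/(z^3 + 3*z^2 + 2*z)
(4) = b/(b + 6)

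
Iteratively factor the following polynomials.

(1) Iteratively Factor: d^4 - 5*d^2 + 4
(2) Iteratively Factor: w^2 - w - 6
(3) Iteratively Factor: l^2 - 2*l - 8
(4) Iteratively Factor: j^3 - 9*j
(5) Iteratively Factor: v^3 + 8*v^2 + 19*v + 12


(1) = (d - 1)*(d^3 + d^2 - 4*d - 4) = (d - 1)*(d + 1)*(d^2 - 4) = (d - 2)*(d - 1)*(d + 1)*(d + 2)
(2) = (w - 3)*(w + 2)
(3) = (l - 4)*(l + 2)
(4) = (j + 3)*(j^2 - 3*j) = j*(j + 3)*(j - 3)
(5) = (v + 1)*(v^2 + 7*v + 12) = (v + 1)*(v + 3)*(v + 4)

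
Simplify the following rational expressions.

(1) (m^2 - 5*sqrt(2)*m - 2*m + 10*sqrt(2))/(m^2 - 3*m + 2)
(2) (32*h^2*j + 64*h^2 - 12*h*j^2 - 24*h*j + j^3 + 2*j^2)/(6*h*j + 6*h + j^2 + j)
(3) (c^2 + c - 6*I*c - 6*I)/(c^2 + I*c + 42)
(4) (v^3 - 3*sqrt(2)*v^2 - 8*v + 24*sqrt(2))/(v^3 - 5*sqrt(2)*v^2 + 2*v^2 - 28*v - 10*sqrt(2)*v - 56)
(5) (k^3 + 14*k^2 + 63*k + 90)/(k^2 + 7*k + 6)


(1) = (m - 5*sqrt(2))/(m - 1)
(2) = (32*h^2*j + 64*h^2 - 12*h*j^2 - 24*h*j + j^3 + 2*j^2)/(6*h*j + 6*h + j^2 + j)
(3) = (c + 1)/(c + 7*I)
(4) = (v^2 - 5*sqrt(2)*v + 12)/(v^2 + v*(2 - 7*sqrt(2)) - 14*sqrt(2))
(5) = (k^2 + 8*k + 15)/(k + 1)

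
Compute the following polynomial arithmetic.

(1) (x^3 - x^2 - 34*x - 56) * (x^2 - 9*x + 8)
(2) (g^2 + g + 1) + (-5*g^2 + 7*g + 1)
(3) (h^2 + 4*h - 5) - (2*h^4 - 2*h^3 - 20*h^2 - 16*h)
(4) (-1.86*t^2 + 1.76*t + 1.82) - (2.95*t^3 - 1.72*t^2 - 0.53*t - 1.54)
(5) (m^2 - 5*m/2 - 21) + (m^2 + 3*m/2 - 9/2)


(1) = x^5 - 10*x^4 - 17*x^3 + 242*x^2 + 232*x - 448
(2) = -4*g^2 + 8*g + 2
(3) = -2*h^4 + 2*h^3 + 21*h^2 + 20*h - 5
(4) = -2.95*t^3 - 0.14*t^2 + 2.29*t + 3.36
(5) = 2*m^2 - m - 51/2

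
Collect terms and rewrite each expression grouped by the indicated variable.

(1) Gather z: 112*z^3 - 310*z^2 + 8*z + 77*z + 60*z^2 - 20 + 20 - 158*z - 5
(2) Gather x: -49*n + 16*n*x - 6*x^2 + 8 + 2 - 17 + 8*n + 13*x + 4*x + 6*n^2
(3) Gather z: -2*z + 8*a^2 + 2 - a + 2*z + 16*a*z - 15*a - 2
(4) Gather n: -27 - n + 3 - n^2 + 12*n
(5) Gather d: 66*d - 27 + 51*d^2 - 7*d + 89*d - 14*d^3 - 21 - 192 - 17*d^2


(1) = 112*z^3 - 250*z^2 - 73*z - 5
(2) = 6*n^2 - 41*n - 6*x^2 + x*(16*n + 17) - 7
(3) = 8*a^2 + 16*a*z - 16*a
(4) = -n^2 + 11*n - 24
(5) = -14*d^3 + 34*d^2 + 148*d - 240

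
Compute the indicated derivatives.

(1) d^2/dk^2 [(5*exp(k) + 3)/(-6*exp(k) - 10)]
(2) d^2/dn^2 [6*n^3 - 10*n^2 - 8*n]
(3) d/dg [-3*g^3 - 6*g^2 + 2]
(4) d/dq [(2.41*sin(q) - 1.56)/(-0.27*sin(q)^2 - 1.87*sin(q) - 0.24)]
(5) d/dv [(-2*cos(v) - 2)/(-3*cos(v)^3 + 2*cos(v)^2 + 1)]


(1) = (24*exp(k) - 40)*exp(k)/(27*exp(3*k) + 135*exp(2*k) + 225*exp(k) + 125)
(2) = 36*n - 20
(3) = 3*g*(-3*g - 4)
(4) = (0.6507*sin(q)^2 - 0.8424*sin(q) - 3.4956)*cos(q)/(0.0729*sin(q)^4 + 1.0098*sin(q)^3 + 3.6265*sin(q)^2 + 0.8976*sin(q) + 0.0576)
(5) = (cos(v) + 7*cos(2*v) + 3*cos(3*v) + 9)*sin(v)/(-3*cos(v)^3 + 2*cos(v)^2 + 1)^2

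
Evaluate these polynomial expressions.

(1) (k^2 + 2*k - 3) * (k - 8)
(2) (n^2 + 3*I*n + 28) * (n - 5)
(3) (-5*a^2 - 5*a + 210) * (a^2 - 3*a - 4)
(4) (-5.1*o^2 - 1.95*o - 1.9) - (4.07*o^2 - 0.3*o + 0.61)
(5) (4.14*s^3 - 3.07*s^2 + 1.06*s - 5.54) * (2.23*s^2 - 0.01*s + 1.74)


(1) = k^3 - 6*k^2 - 19*k + 24
(2) = n^3 - 5*n^2 + 3*I*n^2 + 28*n - 15*I*n - 140
(3) = -5*a^4 + 10*a^3 + 245*a^2 - 610*a - 840
(4) = -9.17*o^2 - 1.65*o - 2.51
(5) = 9.2322*s^5 - 6.8875*s^4 + 9.5981*s^3 - 17.7066*s^2 + 1.8998*s - 9.6396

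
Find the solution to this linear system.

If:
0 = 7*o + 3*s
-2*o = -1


Then:
o = 1/2
s = -7/6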